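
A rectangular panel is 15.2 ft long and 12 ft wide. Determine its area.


Shape: rectangle
Length l = 15.2 ft, Width w = 12 ft
Formula: A = l * w
A = 15.2 * 12
A = 182.4
182.4 ft^2


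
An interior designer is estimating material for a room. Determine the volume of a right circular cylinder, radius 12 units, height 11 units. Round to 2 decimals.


Shape: cylinder
Radius r = 12 units, Height h = 11 units
Formula: V = pi * r^2 * h
r^2 = 144
V = pi * 144 * 11
V = 1584 * pi
V = 4976.28
4976.28 units^3


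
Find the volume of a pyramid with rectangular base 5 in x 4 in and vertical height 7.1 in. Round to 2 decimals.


Shape: rectangular pyramid
Base: 5 in x 4 in, Height h = 7.1 in
Formula: V = (1/3) * base_area * h
base_area = 5 * 4 = 20
base_area * h = 20 * 7.1 = 142
V = 142 / 3
V = 47.33
47.33 in^3


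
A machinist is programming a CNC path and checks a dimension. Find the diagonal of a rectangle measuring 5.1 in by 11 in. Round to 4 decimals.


Shape: rectangle (diagonal via Pythagoras)
Sides: 5.1 in and 11 in
Formula: d = sqrt(l^2 + w^2)
l^2 = 26.01, w^2 = 121
l^2 + w^2 = 147.01
d = sqrt(147.01)
d = 12.1248
12.1248 in


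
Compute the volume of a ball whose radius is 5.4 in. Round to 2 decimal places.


Shape: sphere
Radius r = 5.4 in
Formula: V = (4/3) * pi * r^3
r^3 = 157.464
(4/3) * 157.464 = 209.952
V = 209.952 * pi
V = 659.58
659.58 in^3


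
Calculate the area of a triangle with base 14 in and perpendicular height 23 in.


Shape: triangle
Base b = 14 in, Height h = 23 in
Formula: A = (1/2) * b * h
A = 0.5 * 14 * 23
A = 0.5 * 322
A = 161
161 in^2


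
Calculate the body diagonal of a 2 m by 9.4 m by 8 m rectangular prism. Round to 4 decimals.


Shape: rectangular box (space diagonal)
l = 2 m, w = 9.4 m, h = 8 m
Visualize: the diagonal of the base, then a right triangle with that diagonal and the height.
Formula: d = sqrt(l^2 + w^2 + h^2)
l^2 + w^2 + h^2 = 4 + 88.36 + 64 = 156.36
d = sqrt(156.36)
d = 12.5044
12.5044 m


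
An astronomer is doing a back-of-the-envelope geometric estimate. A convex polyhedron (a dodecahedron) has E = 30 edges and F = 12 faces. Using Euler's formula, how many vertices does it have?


Polyhedron: dodecahedron
Euler's formula for convex polyhedra: V - E + F = 2
Given: E = 30 edges and F = 12 faces
Solve for V:
V = 2 + E - F = 2 + 30 - 12 = 20
20 vertices


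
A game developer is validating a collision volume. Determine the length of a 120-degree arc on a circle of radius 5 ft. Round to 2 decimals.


Shape: circular arc
Radius r = 5 ft, Angle = 120 degrees
Formula: L = (angle/360) * 2 * pi * r
2 * pi * r = 10 * pi
L = (120/360) * 10 * pi
L = 3.333333 * pi
L = 10.47
10.47 ft


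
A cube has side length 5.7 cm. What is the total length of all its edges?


Shape: cube
Side s = 5.7 cm
A cube has 12 edges, all equal.
Formula: total edge length = 12 * s
Total = 12 * 5.7
Total = 68.4
68.4 cm


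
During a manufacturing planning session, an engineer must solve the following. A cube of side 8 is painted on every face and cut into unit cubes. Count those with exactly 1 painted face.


Large cube: 8 x 8 x 8, cut into unit cubes.
n = 8, so n - 2 = 6
Cubes with 1 painted face lie in the interior of each face.
A cube has 6 faces; each contributes (n - 2)^2 = 36 such cubes.
Count = 6 * 36 = 216
216 unit cubes


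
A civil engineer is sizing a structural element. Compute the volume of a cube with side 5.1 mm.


Shape: cube
Side s = 5.1 mm
Formula: V = s^3
V = 5.1 * 5.1 * 5.1
V = 26.01 * 5.1
V = 132.651
132.651 mm^3


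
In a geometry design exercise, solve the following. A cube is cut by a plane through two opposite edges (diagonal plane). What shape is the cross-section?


Solid: cube
Cutting plane: through two opposite edges (diagonal plane)
Visualize the intersection of the plane with the solid's surface.
The boundary of the cut region is a rectangle.
rectangle


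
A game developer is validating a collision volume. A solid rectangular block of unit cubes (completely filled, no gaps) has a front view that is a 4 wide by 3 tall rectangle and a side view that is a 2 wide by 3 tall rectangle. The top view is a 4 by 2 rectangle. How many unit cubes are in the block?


Orthographic views of a solid rectangular block:
Front view 4 x 3 -> length = 4, height = 3
Side view 2 x 3 -> width = 2, height = 3 (consistent)
Top view 4 x 2 -> confirms length = 4, width = 2
The block is 4 x 2 x 3.
Total unit cubes = 4 * 2 * 3 = 24
24 unit cubes


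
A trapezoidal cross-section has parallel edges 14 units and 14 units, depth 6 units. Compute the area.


Shape: trapezoid
Parallel sides a = 14 units, b = 14 units; Height h = 6 units
Formula: A = (a + b) * h / 2
a + b = 14 + 14 = 28
A = 28 * 6 / 2
A = 168 / 2
A = 84
84 units^2


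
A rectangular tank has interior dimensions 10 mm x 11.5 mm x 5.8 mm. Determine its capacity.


Shape: rectangular prism
l = 10 mm, w = 11.5 mm, h = 5.8 mm
Formula: V = l * w * h
V = 10 * 11.5 * 5.8
V = 115 * 5.8
V = 667
667 mm^3


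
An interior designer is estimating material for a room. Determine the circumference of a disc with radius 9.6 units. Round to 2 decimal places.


Shape: circle
Radius r = 9.6 units
Formula: C = 2 * pi * r
C = 2 * pi * 9.6
C = 19.2 * pi
C = 60.32
60.32 units


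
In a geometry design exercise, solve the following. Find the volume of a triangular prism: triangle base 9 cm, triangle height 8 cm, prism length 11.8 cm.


Shape: triangular prism
Triangle base = 9 cm, triangle height = 8 cm, prism length L = 11.8 cm
Formula: V = (1/2 * b * h_tri) * L
Cross-section area = 0.5 * 9 * 8 = 36
V = 36 * 11.8
V = 424.8
424.8 cm^3


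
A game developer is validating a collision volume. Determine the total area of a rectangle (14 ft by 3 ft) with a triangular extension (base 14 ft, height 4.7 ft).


Composite shape: rectangle + triangle
Rectangle area = 14 * 3 = 42
Triangle area = 0.5 * 14 * 4.7 = 32.9
Total = 42 + 32.9
Total = 74.9
74.9 ft^2


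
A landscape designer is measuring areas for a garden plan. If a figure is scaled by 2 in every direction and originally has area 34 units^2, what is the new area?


Linear scale factor k = 2
Original area = 34 units^2
Rule: under a linear scaling by k, areas scale by k^2.
k^2 = 2^2 = 4
New area = 34 * 4
New area = 136
136 units^2


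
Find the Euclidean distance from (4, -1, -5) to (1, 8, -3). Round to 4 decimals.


3D distance between two points
P1 = (4, -1, -5), P2 = (1, 8, -3)
Formula: d = sqrt((x2-x1)^2 + (y2-y1)^2 + (z2-z1)^2)
dx = 1 - 4 = -3
dy = 8 - -1 = 9
dz = -3 - -5 = 2
dx^2 + dy^2 + dz^2 = 9 + 81 + 4 = 94
d = sqrt(94)
d = 9.6954
9.6954 units


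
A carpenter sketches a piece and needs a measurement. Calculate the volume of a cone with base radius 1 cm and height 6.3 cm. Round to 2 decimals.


Shape: cone
Radius r = 1 cm, Height h = 6.3 cm
Formula: V = (1/3) * pi * r^2 * h
r^2 = 1
pi * r^2 * h = pi * 1 * 6.3 = 6.3 * pi
V = 6.3 * pi / 3
V = 6.6
6.6 cm^3


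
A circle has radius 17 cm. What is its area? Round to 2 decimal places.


Shape: circle
Radius r = 17 cm
Formula: A = pi * r^2
r^2 = 17^2 = 289
A = pi * 289
A = 907.92
907.92 cm^2


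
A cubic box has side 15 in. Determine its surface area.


Shape: cube
Side s = 15 in
A cube has 6 square faces.
Formula: SA = 6 * s^2
s^2 = 225
SA = 6 * 225
SA = 1350
1350 in^2


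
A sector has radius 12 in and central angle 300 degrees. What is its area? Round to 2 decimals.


Shape: circular sector
Radius r = 12 in, Angle = 300 degrees
Formula: A = (angle/360) * pi * r^2
r^2 = 144
Fraction of circle = 300/360
A = (300/360) * pi * 144
A = 120 * pi
A = 376.99
376.99 in^2


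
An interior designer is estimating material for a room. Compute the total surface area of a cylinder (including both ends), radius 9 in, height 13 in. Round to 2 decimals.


Shape: closed cylinder
Radius r = 9 in, Height h = 13 in
Formula: SA = 2*pi*r^2 + 2*pi*r*h = 2*pi*r*(r + h)
r + h = 22
2 * r * (r + h) = 2 * 9 * 22 = 396
SA = 396 * pi
SA = 1244.07
1244.07 in^2


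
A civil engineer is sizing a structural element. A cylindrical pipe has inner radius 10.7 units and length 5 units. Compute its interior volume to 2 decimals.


Shape: cylinder
Radius r = 10.7 units, Height h = 5 units
Formula: V = pi * r^2 * h
r^2 = 114.49
V = pi * 114.49 * 5
V = 572.45 * pi
V = 1798.4
1798.4 units^3


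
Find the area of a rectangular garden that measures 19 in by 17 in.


Shape: rectangle
Length l = 19 in, Width w = 17 in
Formula: A = l * w
A = 19 * 17
A = 323
323 in^2


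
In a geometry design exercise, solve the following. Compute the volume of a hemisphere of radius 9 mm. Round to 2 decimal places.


Shape: hemisphere (half of a sphere)
Radius r = 9 mm
Formula: V = (1/2) * (4/3) * pi * r^3 = (2/3) * pi * r^3
r^3 = 729
(2/3) * 729 = 486
V = 486 * pi
V = 1526.81
1526.81 mm^3


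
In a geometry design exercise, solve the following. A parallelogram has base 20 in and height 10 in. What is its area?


Shape: parallelogram
Base b = 20 in, Height h = 10 in
Formula: A = b * h
A = 20 * 10
A = 200
200 in^2


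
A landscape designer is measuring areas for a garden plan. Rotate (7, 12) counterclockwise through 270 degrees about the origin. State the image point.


Transformation: rotation about the origin
Original point: (7, 12)
Rule for 270 deg counterclockwise: (x, y) -> (y, -x)
Apply: (7, 12) -> (12, -7)
(12, -7)


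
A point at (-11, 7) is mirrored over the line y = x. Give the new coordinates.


Transformation: reflection
Original point: (-11, 7)
Rule for reflection over y = x: (x, y) -> (y, x)
Apply: (-11, 7) -> (7, -11)
(7, -11)


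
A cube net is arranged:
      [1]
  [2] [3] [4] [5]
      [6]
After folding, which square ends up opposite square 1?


Net: cross layout. Take square 3 as the base (bottom).
Fold the four squares in the horizontal row up around 3: 2 -> left, 4 -> right, 5 wraps to the top.
Fold 1 and 6 up from 3: 1 -> back, 6 -> front.
Opposite pairs are therefore: (1, 6), (2, 4), (3, 5).
Face 1 is opposite face 6.
face 6


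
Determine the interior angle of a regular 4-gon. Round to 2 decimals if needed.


Shape: regular square (4 sides)
Formula: interior angle = (n - 2) * 180 / n
(n - 2) = 2
(n - 2) * 180 = 360
angle = 360 / 4
angle = 90
90 degrees


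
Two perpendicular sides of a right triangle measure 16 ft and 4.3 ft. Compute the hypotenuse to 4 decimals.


Shape: right triangle
Legs a = 16 ft, b = 4.3 ft
Formula: c = sqrt(a^2 + b^2)
a^2 = 256, b^2 = 18.49
a^2 + b^2 = 274.49
c = sqrt(274.49)
c = 16.5677
16.5677 ft


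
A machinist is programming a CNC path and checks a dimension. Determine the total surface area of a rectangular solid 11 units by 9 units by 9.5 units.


Shape: rectangular prism
l = 11 units, w = 9 units, h = 9.5 units
Formula: SA = 2(lw + lh + wh)
lw = 99, lh = 104.5, wh = 85.5
lw + lh + wh = 289
SA = 2 * 289
SA = 578
578 units^2


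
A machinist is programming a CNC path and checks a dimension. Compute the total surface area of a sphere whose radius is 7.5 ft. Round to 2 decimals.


Shape: sphere
Radius r = 7.5 ft
Formula: SA = 4 * pi * r^2
r^2 = 56.25
SA = 4 * pi * 56.25
SA = 225 * pi
SA = 706.86
706.86 ft^2


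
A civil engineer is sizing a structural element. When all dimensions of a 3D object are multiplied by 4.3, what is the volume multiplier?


Linear scale factor k = 4.3
Rule: under a linear scaling by k, volumes scale by k^3.
k^3 = 4.3 * 4.3 * 4.3
k^3 = 18.49 * 4.3
k^3 = 79.507
Volume scales by a factor of 79.507.
79.507 (dimensionless)


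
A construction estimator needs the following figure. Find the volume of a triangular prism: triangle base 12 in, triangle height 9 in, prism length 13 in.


Shape: triangular prism
Triangle base = 12 in, triangle height = 9 in, prism length L = 13 in
Formula: V = (1/2 * b * h_tri) * L
Cross-section area = 0.5 * 12 * 9 = 54
V = 54 * 13
V = 702
702 in^3


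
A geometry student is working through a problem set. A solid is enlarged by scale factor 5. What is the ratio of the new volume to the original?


Linear scale factor k = 5
Rule: under a linear scaling by k, volumes scale by k^3.
k^3 = 5 * 5 * 5
k^3 = 25 * 5
k^3 = 125
Volume scales by a factor of 125.
125 (dimensionless)


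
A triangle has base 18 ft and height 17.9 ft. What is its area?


Shape: triangle
Base b = 18 ft, Height h = 17.9 ft
Formula: A = (1/2) * b * h
A = 0.5 * 18 * 17.9
A = 0.5 * 322.2
A = 161.1
161.1 ft^2


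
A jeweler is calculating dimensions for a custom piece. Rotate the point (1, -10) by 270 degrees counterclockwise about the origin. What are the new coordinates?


Transformation: rotation about the origin
Original point: (1, -10)
Rule for 270 deg counterclockwise: (x, y) -> (y, -x)
Apply: (1, -10) -> (-10, -1)
(-10, -1)


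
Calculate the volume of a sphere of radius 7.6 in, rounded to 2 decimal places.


Shape: sphere
Radius r = 7.6 in
Formula: V = (4/3) * pi * r^3
r^3 = 438.976
(4/3) * 438.976 = 585.301333
V = 585.301333 * pi
V = 1838.78
1838.78 in^3


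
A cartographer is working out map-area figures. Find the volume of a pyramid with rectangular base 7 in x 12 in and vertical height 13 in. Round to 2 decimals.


Shape: rectangular pyramid
Base: 7 in x 12 in, Height h = 13 in
Formula: V = (1/3) * base_area * h
base_area = 7 * 12 = 84
base_area * h = 84 * 13 = 1092
V = 1092 / 3
V = 364
364 in^3


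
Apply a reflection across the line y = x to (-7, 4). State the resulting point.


Transformation: reflection
Original point: (-7, 4)
Rule for reflection over y = x: (x, y) -> (y, x)
Apply: (-7, 4) -> (4, -7)
(4, -7)


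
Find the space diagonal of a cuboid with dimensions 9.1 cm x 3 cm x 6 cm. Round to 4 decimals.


Shape: rectangular box (space diagonal)
l = 9.1 cm, w = 3 cm, h = 6 cm
Visualize: the diagonal of the base, then a right triangle with that diagonal and the height.
Formula: d = sqrt(l^2 + w^2 + h^2)
l^2 + w^2 + h^2 = 82.81 + 9 + 36 = 127.81
d = sqrt(127.81)
d = 11.3053
11.3053 cm


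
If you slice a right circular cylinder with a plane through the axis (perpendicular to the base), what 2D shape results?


Solid: right circular cylinder
Cutting plane: through the axis (perpendicular to the base)
Visualize the intersection of the plane with the solid's surface.
The boundary of the cut region is a rectangle.
rectangle


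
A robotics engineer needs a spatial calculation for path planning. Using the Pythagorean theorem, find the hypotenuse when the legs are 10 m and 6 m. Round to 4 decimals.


Shape: right triangle
Legs a = 10 m, b = 6 m
Formula: c = sqrt(a^2 + b^2)
a^2 = 100, b^2 = 36
a^2 + b^2 = 136
c = sqrt(136)
c = 11.6619
11.6619 m


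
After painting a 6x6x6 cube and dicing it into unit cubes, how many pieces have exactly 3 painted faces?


Large cube: 6 x 6 x 6, cut into unit cubes.
Cubes with 3 painted faces are at the corners. A cube always has 8 corners.
Count = 8
8 unit cubes


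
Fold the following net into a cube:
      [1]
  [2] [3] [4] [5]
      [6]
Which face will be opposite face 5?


Net: cross layout. Take square 3 as the base (bottom).
Fold the four squares in the horizontal row up around 3: 2 -> left, 4 -> right, 5 wraps to the top.
Fold 1 and 6 up from 3: 1 -> back, 6 -> front.
Opposite pairs are therefore: (1, 6), (2, 4), (3, 5).
Face 5 is opposite face 3.
face 3


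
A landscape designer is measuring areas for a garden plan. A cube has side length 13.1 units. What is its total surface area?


Shape: cube
Side s = 13.1 units
A cube has 6 square faces.
Formula: SA = 6 * s^2
s^2 = 171.61
SA = 6 * 171.61
SA = 1029.66
1029.66 units^2


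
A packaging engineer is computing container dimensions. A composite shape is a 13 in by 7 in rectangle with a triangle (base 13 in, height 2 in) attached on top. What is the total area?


Composite shape: rectangle + triangle
Rectangle area = 13 * 7 = 91
Triangle area = 0.5 * 13 * 2 = 13
Total = 91 + 13
Total = 104
104 in^2


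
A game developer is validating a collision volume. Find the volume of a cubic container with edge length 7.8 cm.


Shape: cube
Side s = 7.8 cm
Formula: V = s^3
V = 7.8 * 7.8 * 7.8
V = 60.84 * 7.8
V = 474.552
474.552 cm^3


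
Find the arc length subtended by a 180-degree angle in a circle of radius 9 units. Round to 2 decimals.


Shape: circular arc
Radius r = 9 units, Angle = 180 degrees
Formula: L = (angle/360) * 2 * pi * r
2 * pi * r = 18 * pi
L = (180/360) * 18 * pi
L = 9 * pi
L = 28.27
28.27 units


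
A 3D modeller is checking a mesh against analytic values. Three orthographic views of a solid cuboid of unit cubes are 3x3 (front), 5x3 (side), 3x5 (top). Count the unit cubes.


Orthographic views of a solid rectangular block:
Front view 3 x 3 -> length = 3, height = 3
Side view 5 x 3 -> width = 5, height = 3 (consistent)
Top view 3 x 5 -> confirms length = 3, width = 5
The block is 3 x 5 x 3.
Total unit cubes = 3 * 5 * 3 = 45
45 unit cubes


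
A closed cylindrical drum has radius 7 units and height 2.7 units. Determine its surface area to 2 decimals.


Shape: closed cylinder
Radius r = 7 units, Height h = 2.7 units
Formula: SA = 2*pi*r^2 + 2*pi*r*h = 2*pi*r*(r + h)
r + h = 9.7
2 * r * (r + h) = 2 * 7 * 9.7 = 135.8
SA = 135.8 * pi
SA = 426.63
426.63 units^2


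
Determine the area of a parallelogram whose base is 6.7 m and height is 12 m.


Shape: parallelogram
Base b = 6.7 m, Height h = 12 m
Formula: A = b * h
A = 6.7 * 12
A = 80.4
80.4 m^2


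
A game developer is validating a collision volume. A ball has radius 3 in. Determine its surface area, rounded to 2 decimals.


Shape: sphere
Radius r = 3 in
Formula: SA = 4 * pi * r^2
r^2 = 9
SA = 4 * pi * 9
SA = 36 * pi
SA = 113.1
113.1 in^2


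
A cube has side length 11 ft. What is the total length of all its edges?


Shape: cube
Side s = 11 ft
A cube has 12 edges, all equal.
Formula: total edge length = 12 * s
Total = 12 * 11
Total = 132
132 ft


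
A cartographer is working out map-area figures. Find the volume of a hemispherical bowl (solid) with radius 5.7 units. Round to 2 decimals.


Shape: hemisphere (half of a sphere)
Radius r = 5.7 units
Formula: V = (1/2) * (4/3) * pi * r^3 = (2/3) * pi * r^3
r^3 = 185.193
(2/3) * 185.193 = 123.462
V = 123.462 * pi
V = 387.87
387.87 units^3


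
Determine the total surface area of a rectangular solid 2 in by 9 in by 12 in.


Shape: rectangular prism
l = 2 in, w = 9 in, h = 12 in
Formula: SA = 2(lw + lh + wh)
lw = 18, lh = 24, wh = 108
lw + lh + wh = 150
SA = 2 * 150
SA = 300
300 in^2


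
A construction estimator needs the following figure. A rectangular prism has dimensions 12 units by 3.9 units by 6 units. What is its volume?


Shape: rectangular prism
l = 12 units, w = 3.9 units, h = 6 units
Formula: V = l * w * h
V = 12 * 3.9 * 6
V = 46.8 * 6
V = 280.8
280.8 units^3


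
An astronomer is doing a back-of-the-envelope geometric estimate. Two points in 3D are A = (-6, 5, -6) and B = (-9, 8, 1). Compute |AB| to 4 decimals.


3D distance between two points
P1 = (-6, 5, -6), P2 = (-9, 8, 1)
Formula: d = sqrt((x2-x1)^2 + (y2-y1)^2 + (z2-z1)^2)
dx = -9 - -6 = -3
dy = 8 - 5 = 3
dz = 1 - -6 = 7
dx^2 + dy^2 + dz^2 = 9 + 9 + 49 = 67
d = sqrt(67)
d = 8.1854
8.1854 units


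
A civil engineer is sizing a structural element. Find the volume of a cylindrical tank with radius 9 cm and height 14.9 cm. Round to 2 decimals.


Shape: cylinder
Radius r = 9 cm, Height h = 14.9 cm
Formula: V = pi * r^2 * h
r^2 = 81
V = pi * 81 * 14.9
V = 1206.9 * pi
V = 3791.59
3791.59 cm^3


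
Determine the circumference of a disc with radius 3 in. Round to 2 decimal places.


Shape: circle
Radius r = 3 in
Formula: C = 2 * pi * r
C = 2 * pi * 3
C = 6 * pi
C = 18.85
18.85 in


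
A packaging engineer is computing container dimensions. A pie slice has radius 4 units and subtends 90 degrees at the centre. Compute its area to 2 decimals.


Shape: circular sector
Radius r = 4 units, Angle = 90 degrees
Formula: A = (angle/360) * pi * r^2
r^2 = 16
Fraction of circle = 90/360
A = (90/360) * pi * 16
A = 4 * pi
A = 12.57
12.57 units^2


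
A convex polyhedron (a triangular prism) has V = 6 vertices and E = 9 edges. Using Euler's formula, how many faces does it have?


Polyhedron: triangular prism
Euler's formula for convex polyhedra: V - E + F = 2
Given: V = 6 vertices and E = 9 edges
Solve for F:
F = 2 + E - V = 2 + 9 - 6 = 5
5 faces


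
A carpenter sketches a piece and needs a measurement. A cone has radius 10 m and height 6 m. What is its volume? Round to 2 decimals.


Shape: cone
Radius r = 10 m, Height h = 6 m
Formula: V = (1/3) * pi * r^2 * h
r^2 = 100
pi * r^2 * h = pi * 100 * 6 = 600 * pi
V = 600 * pi / 3
V = 628.32
628.32 m^3


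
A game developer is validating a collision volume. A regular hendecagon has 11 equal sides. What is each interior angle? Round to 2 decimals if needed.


Shape: regular hendecagon (11 sides)
Formula: interior angle = (n - 2) * 180 / n
(n - 2) = 9
(n - 2) * 180 = 1620
angle = 1620 / 11
angle = 147.27
147.27 degrees


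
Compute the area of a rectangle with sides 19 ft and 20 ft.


Shape: rectangle
Length l = 19 ft, Width w = 20 ft
Formula: A = l * w
A = 19 * 20
A = 380
380 ft^2


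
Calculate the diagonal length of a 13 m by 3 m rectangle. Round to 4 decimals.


Shape: rectangle (diagonal via Pythagoras)
Sides: 13 m and 3 m
Formula: d = sqrt(l^2 + w^2)
l^2 = 169, w^2 = 9
l^2 + w^2 = 178
d = sqrt(178)
d = 13.3417
13.3417 m


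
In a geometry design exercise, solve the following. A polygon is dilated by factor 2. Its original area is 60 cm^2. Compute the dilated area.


Linear scale factor k = 2
Original area = 60 cm^2
Rule: under a linear scaling by k, areas scale by k^2.
k^2 = 2^2 = 4
New area = 60 * 4
New area = 240
240 cm^2


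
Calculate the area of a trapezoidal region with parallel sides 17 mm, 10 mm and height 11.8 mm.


Shape: trapezoid
Parallel sides a = 17 mm, b = 10 mm; Height h = 11.8 mm
Formula: A = (a + b) * h / 2
a + b = 17 + 10 = 27
A = 27 * 11.8 / 2
A = 318.6 / 2
A = 159.3
159.3 mm^2


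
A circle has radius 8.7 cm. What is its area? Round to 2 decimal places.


Shape: circle
Radius r = 8.7 cm
Formula: A = pi * r^2
r^2 = 8.7^2 = 75.69
A = pi * 75.69
A = 237.79
237.79 cm^2


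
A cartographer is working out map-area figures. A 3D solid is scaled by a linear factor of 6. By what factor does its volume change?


Linear scale factor k = 6
Rule: under a linear scaling by k, volumes scale by k^3.
k^3 = 6 * 6 * 6
k^3 = 36 * 6
k^3 = 216
Volume scales by a factor of 216.
216 (dimensionless)


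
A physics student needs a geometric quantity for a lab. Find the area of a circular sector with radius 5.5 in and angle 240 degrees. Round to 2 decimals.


Shape: circular sector
Radius r = 5.5 in, Angle = 240 degrees
Formula: A = (angle/360) * pi * r^2
r^2 = 30.25
Fraction of circle = 240/360
A = (240/360) * pi * 30.25
A = 20.166667 * pi
A = 63.36
63.36 in^2


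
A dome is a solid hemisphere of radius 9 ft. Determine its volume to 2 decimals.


Shape: hemisphere (half of a sphere)
Radius r = 9 ft
Formula: V = (1/2) * (4/3) * pi * r^3 = (2/3) * pi * r^3
r^3 = 729
(2/3) * 729 = 486
V = 486 * pi
V = 1526.81
1526.81 ft^3


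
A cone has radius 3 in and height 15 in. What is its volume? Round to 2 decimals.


Shape: cone
Radius r = 3 in, Height h = 15 in
Formula: V = (1/3) * pi * r^2 * h
r^2 = 9
pi * r^2 * h = pi * 9 * 15 = 135 * pi
V = 135 * pi / 3
V = 141.37
141.37 in^3


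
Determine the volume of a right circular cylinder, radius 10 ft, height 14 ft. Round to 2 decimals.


Shape: cylinder
Radius r = 10 ft, Height h = 14 ft
Formula: V = pi * r^2 * h
r^2 = 100
V = pi * 100 * 14
V = 1400 * pi
V = 4398.23
4398.23 ft^3


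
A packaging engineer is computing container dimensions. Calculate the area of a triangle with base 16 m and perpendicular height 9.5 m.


Shape: triangle
Base b = 16 m, Height h = 9.5 m
Formula: A = (1/2) * b * h
A = 0.5 * 16 * 9.5
A = 0.5 * 152
A = 76
76 m^2


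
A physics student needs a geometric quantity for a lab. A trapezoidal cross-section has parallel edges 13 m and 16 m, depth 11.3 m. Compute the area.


Shape: trapezoid
Parallel sides a = 13 m, b = 16 m; Height h = 11.3 m
Formula: A = (a + b) * h / 2
a + b = 13 + 16 = 29
A = 29 * 11.3 / 2
A = 327.7 / 2
A = 163.85
163.85 m^2


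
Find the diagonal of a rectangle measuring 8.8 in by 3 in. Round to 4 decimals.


Shape: rectangle (diagonal via Pythagoras)
Sides: 8.8 in and 3 in
Formula: d = sqrt(l^2 + w^2)
l^2 = 77.44, w^2 = 9
l^2 + w^2 = 86.44
d = sqrt(86.44)
d = 9.2973
9.2973 in


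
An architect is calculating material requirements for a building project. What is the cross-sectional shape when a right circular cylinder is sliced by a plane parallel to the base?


Solid: right circular cylinder
Cutting plane: parallel to the base
Visualize the intersection of the plane with the solid's surface.
The boundary of the cut region is a circle.
circle


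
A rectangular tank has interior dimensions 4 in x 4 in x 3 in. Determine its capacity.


Shape: rectangular prism
l = 4 in, w = 4 in, h = 3 in
Formula: V = l * w * h
V = 4 * 4 * 3
V = 16 * 3
V = 48
48 in^3


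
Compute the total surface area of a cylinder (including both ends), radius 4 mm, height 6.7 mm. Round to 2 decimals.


Shape: closed cylinder
Radius r = 4 mm, Height h = 6.7 mm
Formula: SA = 2*pi*r^2 + 2*pi*r*h = 2*pi*r*(r + h)
r + h = 10.7
2 * r * (r + h) = 2 * 4 * 10.7 = 85.6
SA = 85.6 * pi
SA = 268.92
268.92 mm^2


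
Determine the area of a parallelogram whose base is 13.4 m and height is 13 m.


Shape: parallelogram
Base b = 13.4 m, Height h = 13 m
Formula: A = b * h
A = 13.4 * 13
A = 174.2
174.2 m^2


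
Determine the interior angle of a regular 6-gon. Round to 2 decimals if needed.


Shape: regular hexagon (6 sides)
Formula: interior angle = (n - 2) * 180 / n
(n - 2) = 4
(n - 2) * 180 = 720
angle = 720 / 6
angle = 120
120 degrees


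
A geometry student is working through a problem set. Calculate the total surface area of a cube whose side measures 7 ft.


Shape: cube
Side s = 7 ft
A cube has 6 square faces.
Formula: SA = 6 * s^2
s^2 = 49
SA = 6 * 49
SA = 294
294 ft^2


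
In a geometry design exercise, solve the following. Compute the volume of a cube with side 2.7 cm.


Shape: cube
Side s = 2.7 cm
Formula: V = s^3
V = 2.7 * 2.7 * 2.7
V = 7.29 * 2.7
V = 19.683
19.683 cm^3


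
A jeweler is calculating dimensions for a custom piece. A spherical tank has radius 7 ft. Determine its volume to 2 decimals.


Shape: sphere
Radius r = 7 ft
Formula: V = (4/3) * pi * r^3
r^3 = 343
(4/3) * 343 = 457.333333
V = 457.333333 * pi
V = 1436.76
1436.76 ft^3


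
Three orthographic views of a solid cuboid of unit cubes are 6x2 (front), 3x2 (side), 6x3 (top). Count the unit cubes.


Orthographic views of a solid rectangular block:
Front view 6 x 2 -> length = 6, height = 2
Side view 3 x 2 -> width = 3, height = 2 (consistent)
Top view 6 x 3 -> confirms length = 6, width = 3
The block is 6 x 3 x 2.
Total unit cubes = 6 * 3 * 2 = 36
36 unit cubes


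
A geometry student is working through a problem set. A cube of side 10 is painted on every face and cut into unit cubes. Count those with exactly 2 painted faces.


Large cube: 10 x 10 x 10, cut into unit cubes.
n = 10, so n - 2 = 8
Cubes with 2 painted faces lie along the edges, excluding corners.
A cube has 12 edges; each contributes (n - 2) = 8 such cubes.
Count = 12 * 8 = 96
96 unit cubes


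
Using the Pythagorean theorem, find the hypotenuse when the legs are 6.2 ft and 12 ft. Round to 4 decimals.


Shape: right triangle
Legs a = 6.2 ft, b = 12 ft
Formula: c = sqrt(a^2 + b^2)
a^2 = 38.44, b^2 = 144
a^2 + b^2 = 182.44
c = sqrt(182.44)
c = 13.507
13.507 ft


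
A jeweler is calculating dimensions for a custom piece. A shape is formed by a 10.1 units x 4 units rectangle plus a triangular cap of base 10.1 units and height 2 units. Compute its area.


Composite shape: rectangle + triangle
Rectangle area = 10.1 * 4 = 40.4
Triangle area = 0.5 * 10.1 * 2 = 10.1
Total = 40.4 + 10.1
Total = 50.5
50.5 units^2


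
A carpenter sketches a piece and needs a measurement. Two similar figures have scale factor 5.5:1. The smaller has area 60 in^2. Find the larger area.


Linear scale factor k = 5.5
Original area = 60 in^2
Rule: under a linear scaling by k, areas scale by k^2.
k^2 = 5.5^2 = 30.25
New area = 60 * 30.25
New area = 1815
1815 in^2


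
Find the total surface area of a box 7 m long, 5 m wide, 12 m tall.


Shape: rectangular prism
l = 7 m, w = 5 m, h = 12 m
Formula: SA = 2(lw + lh + wh)
lw = 35, lh = 84, wh = 60
lw + lh + wh = 179
SA = 2 * 179
SA = 358
358 m^2


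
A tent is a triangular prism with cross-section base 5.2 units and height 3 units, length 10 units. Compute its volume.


Shape: triangular prism
Triangle base = 5.2 units, triangle height = 3 units, prism length L = 10 units
Formula: V = (1/2 * b * h_tri) * L
Cross-section area = 0.5 * 5.2 * 3 = 7.8
V = 7.8 * 10
V = 78
78 units^3


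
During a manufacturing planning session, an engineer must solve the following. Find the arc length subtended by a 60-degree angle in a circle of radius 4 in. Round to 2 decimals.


Shape: circular arc
Radius r = 4 in, Angle = 60 degrees
Formula: L = (angle/360) * 2 * pi * r
2 * pi * r = 8 * pi
L = (60/360) * 8 * pi
L = 1.333333 * pi
L = 4.19
4.19 in


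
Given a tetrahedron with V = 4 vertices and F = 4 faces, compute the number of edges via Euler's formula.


Polyhedron: tetrahedron
Euler's formula for convex polyhedra: V - E + F = 2
Given: V = 4 vertices and F = 4 faces
Solve for E:
E = V + F - 2 = 4 + 4 - 2 = 6
6 edges


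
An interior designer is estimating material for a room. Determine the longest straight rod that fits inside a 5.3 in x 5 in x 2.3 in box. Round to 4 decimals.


Shape: rectangular box (space diagonal)
l = 5.3 in, w = 5 in, h = 2.3 in
Visualize: the diagonal of the base, then a right triangle with that diagonal and the height.
Formula: d = sqrt(l^2 + w^2 + h^2)
l^2 + w^2 + h^2 = 28.09 + 25 + 5.29 = 58.38
d = sqrt(58.38)
d = 7.6407
7.6407 in


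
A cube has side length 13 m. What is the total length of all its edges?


Shape: cube
Side s = 13 m
A cube has 12 edges, all equal.
Formula: total edge length = 12 * s
Total = 12 * 13
Total = 156
156 m


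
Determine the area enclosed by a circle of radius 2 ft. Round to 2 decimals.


Shape: circle
Radius r = 2 ft
Formula: A = pi * r^2
r^2 = 2^2 = 4
A = pi * 4
A = 12.57
12.57 ft^2


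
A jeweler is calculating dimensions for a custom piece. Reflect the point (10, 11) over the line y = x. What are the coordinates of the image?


Transformation: reflection
Original point: (10, 11)
Rule for reflection over y = x: (x, y) -> (y, x)
Apply: (10, 11) -> (11, 10)
(11, 10)


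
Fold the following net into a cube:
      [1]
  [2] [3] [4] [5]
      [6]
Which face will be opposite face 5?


Net: cross layout. Take square 3 as the base (bottom).
Fold the four squares in the horizontal row up around 3: 2 -> left, 4 -> right, 5 wraps to the top.
Fold 1 and 6 up from 3: 1 -> back, 6 -> front.
Opposite pairs are therefore: (1, 6), (2, 4), (3, 5).
Face 5 is opposite face 3.
face 3


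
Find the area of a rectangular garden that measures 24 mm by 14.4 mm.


Shape: rectangle
Length l = 24 mm, Width w = 14.4 mm
Formula: A = l * w
A = 24 * 14.4
A = 345.6
345.6 mm^2


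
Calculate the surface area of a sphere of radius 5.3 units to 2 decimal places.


Shape: sphere
Radius r = 5.3 units
Formula: SA = 4 * pi * r^2
r^2 = 28.09
SA = 4 * pi * 28.09
SA = 112.36 * pi
SA = 352.99
352.99 units^2


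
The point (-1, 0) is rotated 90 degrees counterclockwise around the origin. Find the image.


Transformation: rotation about the origin
Original point: (-1, 0)
Rule for 90 deg counterclockwise: (x, y) -> (-y, x)
Apply: (-1, 0) -> (0, -1)
(0, -1)


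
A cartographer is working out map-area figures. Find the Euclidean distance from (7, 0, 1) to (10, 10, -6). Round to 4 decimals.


3D distance between two points
P1 = (7, 0, 1), P2 = (10, 10, -6)
Formula: d = sqrt((x2-x1)^2 + (y2-y1)^2 + (z2-z1)^2)
dx = 10 - 7 = 3
dy = 10 - 0 = 10
dz = -6 - 1 = -7
dx^2 + dy^2 + dz^2 = 9 + 100 + 49 = 158
d = sqrt(158)
d = 12.5698
12.5698 units


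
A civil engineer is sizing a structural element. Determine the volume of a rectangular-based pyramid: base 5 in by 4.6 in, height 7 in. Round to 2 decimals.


Shape: rectangular pyramid
Base: 5 in x 4.6 in, Height h = 7 in
Formula: V = (1/3) * base_area * h
base_area = 5 * 4.6 = 23
base_area * h = 23 * 7 = 161
V = 161 / 3
V = 53.67
53.67 in^3


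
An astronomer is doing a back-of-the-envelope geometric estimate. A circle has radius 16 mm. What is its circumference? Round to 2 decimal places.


Shape: circle
Radius r = 16 mm
Formula: C = 2 * pi * r
C = 2 * pi * 16
C = 32 * pi
C = 100.53
100.53 mm


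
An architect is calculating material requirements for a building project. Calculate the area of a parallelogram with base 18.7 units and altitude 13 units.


Shape: parallelogram
Base b = 18.7 units, Height h = 13 units
Formula: A = b * h
A = 18.7 * 13
A = 243.1
243.1 units^2


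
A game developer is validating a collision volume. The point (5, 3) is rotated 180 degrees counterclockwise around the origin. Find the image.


Transformation: rotation about the origin
Original point: (5, 3)
Rule for 180 deg: (x, y) -> (-x, -y)
Apply: (5, 3) -> (-5, -3)
(-5, -3)


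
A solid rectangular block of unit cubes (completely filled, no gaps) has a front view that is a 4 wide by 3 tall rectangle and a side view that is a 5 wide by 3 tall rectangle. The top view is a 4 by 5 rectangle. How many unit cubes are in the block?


Orthographic views of a solid rectangular block:
Front view 4 x 3 -> length = 4, height = 3
Side view 5 x 3 -> width = 5, height = 3 (consistent)
Top view 4 x 5 -> confirms length = 4, width = 5
The block is 4 x 5 x 3.
Total unit cubes = 4 * 5 * 3 = 60
60 unit cubes


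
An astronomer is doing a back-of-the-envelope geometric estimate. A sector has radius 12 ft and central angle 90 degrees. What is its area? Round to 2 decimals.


Shape: circular sector
Radius r = 12 ft, Angle = 90 degrees
Formula: A = (angle/360) * pi * r^2
r^2 = 144
Fraction of circle = 90/360
A = (90/360) * pi * 144
A = 36 * pi
A = 113.1
113.1 ft^2


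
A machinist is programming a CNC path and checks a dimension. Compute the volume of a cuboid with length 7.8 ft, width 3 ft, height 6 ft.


Shape: rectangular prism
l = 7.8 ft, w = 3 ft, h = 6 ft
Formula: V = l * w * h
V = 7.8 * 3 * 6
V = 23.4 * 6
V = 140.4
140.4 ft^3


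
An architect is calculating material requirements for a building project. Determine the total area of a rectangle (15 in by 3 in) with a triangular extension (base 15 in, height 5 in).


Composite shape: rectangle + triangle
Rectangle area = 15 * 3 = 45
Triangle area = 0.5 * 15 * 5 = 37.5
Total = 45 + 37.5
Total = 82.5
82.5 in^2


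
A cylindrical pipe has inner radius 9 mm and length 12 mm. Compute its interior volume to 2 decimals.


Shape: cylinder
Radius r = 9 mm, Height h = 12 mm
Formula: V = pi * r^2 * h
r^2 = 81
V = pi * 81 * 12
V = 972 * pi
V = 3053.63
3053.63 mm^3


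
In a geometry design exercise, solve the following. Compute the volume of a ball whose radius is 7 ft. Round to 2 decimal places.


Shape: sphere
Radius r = 7 ft
Formula: V = (4/3) * pi * r^3
r^3 = 343
(4/3) * 343 = 457.333333
V = 457.333333 * pi
V = 1436.76
1436.76 ft^3


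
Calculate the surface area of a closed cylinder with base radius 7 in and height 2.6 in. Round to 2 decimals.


Shape: closed cylinder
Radius r = 7 in, Height h = 2.6 in
Formula: SA = 2*pi*r^2 + 2*pi*r*h = 2*pi*r*(r + h)
r + h = 9.6
2 * r * (r + h) = 2 * 7 * 9.6 = 134.4
SA = 134.4 * pi
SA = 422.23
422.23 in^2


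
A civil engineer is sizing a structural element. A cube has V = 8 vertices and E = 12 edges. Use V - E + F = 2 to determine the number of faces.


Polyhedron: cube
Euler's formula for convex polyhedra: V - E + F = 2
Given: V = 8 vertices and E = 12 edges
Solve for F:
F = 2 + E - V = 2 + 12 - 8 = 6
6 faces


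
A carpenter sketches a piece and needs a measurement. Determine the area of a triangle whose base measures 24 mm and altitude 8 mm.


Shape: triangle
Base b = 24 mm, Height h = 8 mm
Formula: A = (1/2) * b * h
A = 0.5 * 24 * 8
A = 0.5 * 192
A = 96
96 mm^2


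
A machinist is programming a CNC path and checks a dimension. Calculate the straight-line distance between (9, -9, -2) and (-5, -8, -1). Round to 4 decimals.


3D distance between two points
P1 = (9, -9, -2), P2 = (-5, -8, -1)
Formula: d = sqrt((x2-x1)^2 + (y2-y1)^2 + (z2-z1)^2)
dx = -5 - 9 = -14
dy = -8 - -9 = 1
dz = -1 - -2 = 1
dx^2 + dy^2 + dz^2 = 196 + 1 + 1 = 198
d = sqrt(198)
d = 14.0712
14.0712 units


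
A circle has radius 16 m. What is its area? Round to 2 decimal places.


Shape: circle
Radius r = 16 m
Formula: A = pi * r^2
r^2 = 16^2 = 256
A = pi * 256
A = 804.25
804.25 m^2


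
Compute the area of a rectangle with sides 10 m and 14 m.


Shape: rectangle
Length l = 10 m, Width w = 14 m
Formula: A = l * w
A = 10 * 14
A = 140
140 m^2


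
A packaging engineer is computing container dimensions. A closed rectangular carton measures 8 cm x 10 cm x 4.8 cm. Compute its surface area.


Shape: rectangular prism
l = 8 cm, w = 10 cm, h = 4.8 cm
Formula: SA = 2(lw + lh + wh)
lw = 80, lh = 38.4, wh = 48
lw + lh + wh = 166.4
SA = 2 * 166.4
SA = 332.8
332.8 cm^2


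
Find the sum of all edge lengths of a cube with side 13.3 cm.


Shape: cube
Side s = 13.3 cm
A cube has 12 edges, all equal.
Formula: total edge length = 12 * s
Total = 12 * 13.3
Total = 159.6
159.6 cm


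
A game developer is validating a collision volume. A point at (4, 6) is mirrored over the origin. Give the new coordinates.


Transformation: reflection
Original point: (4, 6)
Rule for reflection through the origin: (x, y) -> (-x, -y)
Apply: (4, 6) -> (-4, -6)
(-4, -6)


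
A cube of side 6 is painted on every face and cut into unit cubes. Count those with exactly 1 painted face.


Large cube: 6 x 6 x 6, cut into unit cubes.
n = 6, so n - 2 = 4
Cubes with 1 painted face lie in the interior of each face.
A cube has 6 faces; each contributes (n - 2)^2 = 16 such cubes.
Count = 6 * 16 = 96
96 unit cubes


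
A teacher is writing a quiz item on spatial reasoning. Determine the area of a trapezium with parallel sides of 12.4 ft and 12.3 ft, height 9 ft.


Shape: trapezoid
Parallel sides a = 12.4 ft, b = 12.3 ft; Height h = 9 ft
Formula: A = (a + b) * h / 2
a + b = 12.4 + 12.3 = 24.7
A = 24.7 * 9 / 2
A = 222.3 / 2
A = 111.15
111.15 ft^2


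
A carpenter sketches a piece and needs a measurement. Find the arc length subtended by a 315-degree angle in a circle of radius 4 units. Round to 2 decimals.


Shape: circular arc
Radius r = 4 units, Angle = 315 degrees
Formula: L = (angle/360) * 2 * pi * r
2 * pi * r = 8 * pi
L = (315/360) * 8 * pi
L = 7 * pi
L = 21.99
21.99 units


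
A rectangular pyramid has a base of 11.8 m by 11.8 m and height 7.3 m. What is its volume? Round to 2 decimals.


Shape: rectangular pyramid
Base: 11.8 m x 11.8 m, Height h = 7.3 m
Formula: V = (1/3) * base_area * h
base_area = 11.8 * 11.8 = 139.24
base_area * h = 139.24 * 7.3 = 1016.452
V = 1016.452 / 3
V = 338.82
338.82 m^3


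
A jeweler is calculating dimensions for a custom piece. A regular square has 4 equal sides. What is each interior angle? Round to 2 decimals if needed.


Shape: regular square (4 sides)
Formula: interior angle = (n - 2) * 180 / n
(n - 2) = 2
(n - 2) * 180 = 360
angle = 360 / 4
angle = 90
90 degrees


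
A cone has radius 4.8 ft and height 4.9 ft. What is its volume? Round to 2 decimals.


Shape: cone
Radius r = 4.8 ft, Height h = 4.9 ft
Formula: V = (1/3) * pi * r^2 * h
r^2 = 23.04
pi * r^2 * h = pi * 23.04 * 4.9 = 112.896 * pi
V = 112.896 * pi / 3
V = 118.22
118.22 ft^3
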